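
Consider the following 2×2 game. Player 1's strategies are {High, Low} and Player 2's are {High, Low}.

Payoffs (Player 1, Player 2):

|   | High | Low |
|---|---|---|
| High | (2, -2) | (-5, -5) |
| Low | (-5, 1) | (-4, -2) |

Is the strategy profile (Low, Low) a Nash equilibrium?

No

At (Low, Low), Player 1 earns -4; switching to High would give -5, so Player 1 has no profitable deviation.
Player 2 earns -2; switching to High would give 1, so Player 2 would deviate.
Since at least one player can profitably deviate, this is not a Nash equilibrium.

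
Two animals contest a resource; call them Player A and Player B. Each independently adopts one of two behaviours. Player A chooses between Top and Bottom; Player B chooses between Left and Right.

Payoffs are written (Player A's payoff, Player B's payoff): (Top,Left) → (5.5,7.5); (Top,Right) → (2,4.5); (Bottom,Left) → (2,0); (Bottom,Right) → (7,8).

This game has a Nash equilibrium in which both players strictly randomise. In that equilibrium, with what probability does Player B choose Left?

Let y be the probability that Player B plays Left. In a completely mixed equilibrium, Player A must be indifferent between Top and Bottom.
Player A's expected payoff from Top is 5.5y + 2(1−y); from Bottom it is 2y + 7(1−y).
Setting these equal: 3.5y + 2 = −5y + 7, so y = 10/17.

10/17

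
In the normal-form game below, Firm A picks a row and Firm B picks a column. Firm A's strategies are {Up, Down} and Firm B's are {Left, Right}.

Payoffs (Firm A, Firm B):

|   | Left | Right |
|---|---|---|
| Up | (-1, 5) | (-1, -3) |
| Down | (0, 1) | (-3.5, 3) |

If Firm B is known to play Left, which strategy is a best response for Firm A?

Down

Against Left, Firm A earns -1 from Up and 0 from Down.
So Down is the best response.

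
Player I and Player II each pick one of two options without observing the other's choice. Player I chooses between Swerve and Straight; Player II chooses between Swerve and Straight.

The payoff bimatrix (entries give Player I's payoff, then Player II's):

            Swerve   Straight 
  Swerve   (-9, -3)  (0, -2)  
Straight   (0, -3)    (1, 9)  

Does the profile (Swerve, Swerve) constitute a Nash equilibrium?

At (Swerve, Swerve), Player I earns -9; switching to Straight would give 0, so Player I would deviate.
Player II earns -3; switching to Straight would give -2, so Player II would deviate.
Since at least one player can profitably deviate, this is not a Nash equilibrium.

No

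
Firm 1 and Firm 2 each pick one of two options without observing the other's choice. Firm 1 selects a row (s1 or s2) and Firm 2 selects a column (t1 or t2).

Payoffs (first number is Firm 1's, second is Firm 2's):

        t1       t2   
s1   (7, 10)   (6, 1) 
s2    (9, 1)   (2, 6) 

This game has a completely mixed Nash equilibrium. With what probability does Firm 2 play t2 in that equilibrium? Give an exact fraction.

Let q be the probability that Firm 2 plays t1. In a completely mixed equilibrium, Firm 1 must be indifferent between s1 and s2.
Firm 1's expected payoff from s1 is 7q + 6(1−q); from s2 it is 9q + 2(1−q).
Setting these equal: q + 6 = 7q + 2, so q = 2/3.
Therefore Firm 2 plays t2 with probability 1 − 2/3 = 1/3.

1/3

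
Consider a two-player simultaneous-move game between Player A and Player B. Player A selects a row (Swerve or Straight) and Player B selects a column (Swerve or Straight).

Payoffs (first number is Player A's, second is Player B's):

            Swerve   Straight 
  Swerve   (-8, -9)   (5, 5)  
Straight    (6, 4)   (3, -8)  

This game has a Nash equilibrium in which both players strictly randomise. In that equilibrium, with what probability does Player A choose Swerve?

Let r be the probability that Player A plays Swerve. In a completely mixed equilibrium, Player B must be indifferent between Swerve and Straight.
Player B's expected payoff from Swerve is −9r + 4(1−r); from Straight it is 5r − 8(1−r).
Setting these equal: −13r + 4 = 13r − 8, so r = 6/13.

6/13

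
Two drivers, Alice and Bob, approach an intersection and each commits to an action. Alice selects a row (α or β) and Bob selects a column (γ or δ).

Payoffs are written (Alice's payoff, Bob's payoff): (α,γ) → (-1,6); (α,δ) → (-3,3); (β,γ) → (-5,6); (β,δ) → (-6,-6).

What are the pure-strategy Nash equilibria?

(α, γ): Alice gets -1 ≥ -5 from β, and Bob gets 6 ≥ 3 from δ — Nash equilibrium.
(α, δ): Bob prefers γ (6 > 3) — not an equilibrium.
(β, γ): Alice prefers α (-1 > -5) — not an equilibrium.
(β, δ): Alice prefers α (-3 > -6); Bob prefers γ (6 > -6) — not an equilibrium.

(α, γ)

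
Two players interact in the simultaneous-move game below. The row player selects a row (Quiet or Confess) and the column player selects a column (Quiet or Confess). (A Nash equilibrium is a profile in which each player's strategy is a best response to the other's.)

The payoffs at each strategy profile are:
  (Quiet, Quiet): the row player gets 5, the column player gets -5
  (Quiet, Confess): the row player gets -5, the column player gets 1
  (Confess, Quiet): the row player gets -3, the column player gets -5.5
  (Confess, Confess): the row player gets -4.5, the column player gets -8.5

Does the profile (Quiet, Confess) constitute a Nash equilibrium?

No

At (Quiet, Confess), the row player earns -5; switching to Confess would give -4.5, so the row player would deviate.
The column player earns 1; switching to Quiet would give -5, so the column player has no profitable deviation.
Since at least one player can profitably deviate, this is not a Nash equilibrium.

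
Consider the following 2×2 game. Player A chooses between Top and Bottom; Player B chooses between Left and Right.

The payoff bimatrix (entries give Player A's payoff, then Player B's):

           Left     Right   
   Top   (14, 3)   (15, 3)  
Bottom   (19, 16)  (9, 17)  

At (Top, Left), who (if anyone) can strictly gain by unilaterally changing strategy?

Player A at (Top, Left) earns 14; deviating to Bottom yields 19 — a strict improvement.
Player B earns 3; deviating to Right yields 3 — not better.
Only Player A has a strictly profitable deviation.

Player A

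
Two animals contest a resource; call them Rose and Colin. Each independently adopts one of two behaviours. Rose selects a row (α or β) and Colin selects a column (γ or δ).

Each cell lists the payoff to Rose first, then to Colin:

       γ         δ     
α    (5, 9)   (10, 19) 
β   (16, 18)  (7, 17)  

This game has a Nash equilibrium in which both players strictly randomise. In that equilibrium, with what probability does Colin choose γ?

Let y be the probability that Colin plays γ. In a completely mixed equilibrium, Rose must be indifferent between α and β.
Rose's expected payoff from α is 5y + 10(1−y); from β it is 16y + 7(1−y).
Setting these equal: −5y + 10 = 9y + 7, so y = 3/14.

3/14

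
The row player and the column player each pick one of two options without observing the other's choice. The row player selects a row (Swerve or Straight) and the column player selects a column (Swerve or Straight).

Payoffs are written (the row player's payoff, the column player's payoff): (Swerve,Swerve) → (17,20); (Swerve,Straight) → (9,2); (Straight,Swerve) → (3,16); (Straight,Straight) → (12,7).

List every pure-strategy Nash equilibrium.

(Swerve, Swerve)

(Swerve, Swerve): the row player gets 17 ≥ 3 from Straight, and the column player gets 20 ≥ 2 from Straight — Nash equilibrium.
(Swerve, Straight): the row player prefers Straight (12 > 9); the column player prefers Swerve (20 > 2) — not an equilibrium.
(Straight, Swerve): the row player prefers Swerve (17 > 3) — not an equilibrium.
(Straight, Straight): the column player prefers Swerve (16 > 7) — not an equilibrium.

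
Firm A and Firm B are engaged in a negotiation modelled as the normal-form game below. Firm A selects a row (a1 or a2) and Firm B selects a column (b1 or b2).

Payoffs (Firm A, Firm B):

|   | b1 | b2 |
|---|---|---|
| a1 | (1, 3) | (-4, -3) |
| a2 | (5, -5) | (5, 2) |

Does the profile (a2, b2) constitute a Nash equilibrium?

At (a2, b2), Firm A earns 5; switching to a1 would give -4, so Firm A has no profitable deviation.
Firm B earns 2; switching to b1 would give -5, so Firm B has no profitable deviation.
Neither player can gain by a unilateral deviation, so this profile is a Nash equilibrium.

Yes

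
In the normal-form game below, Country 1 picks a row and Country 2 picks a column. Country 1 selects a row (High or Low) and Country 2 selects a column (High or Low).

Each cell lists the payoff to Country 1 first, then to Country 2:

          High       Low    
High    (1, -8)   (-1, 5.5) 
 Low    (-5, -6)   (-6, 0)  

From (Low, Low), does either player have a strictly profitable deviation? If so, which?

Country 1

Country 1 at (Low, Low) earns -6; deviating to High yields -1 — a strict improvement.
Country 2 earns 0; deviating to High yields -6 — not better.
Only Country 1 has a strictly profitable deviation.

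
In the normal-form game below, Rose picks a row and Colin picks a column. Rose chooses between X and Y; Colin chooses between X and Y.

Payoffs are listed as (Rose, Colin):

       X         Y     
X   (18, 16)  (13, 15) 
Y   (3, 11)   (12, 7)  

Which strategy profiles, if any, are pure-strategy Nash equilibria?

(X, X)

(X, X): Rose gets 18 ≥ 3 from Y, and Colin gets 16 ≥ 15 from Y — Nash equilibrium.
(X, Y): Colin prefers X (16 > 15) — not an equilibrium.
(Y, X): Rose prefers X (18 > 3) — not an equilibrium.
(Y, Y): Rose prefers X (13 > 12); Colin prefers X (11 > 7) — not an equilibrium.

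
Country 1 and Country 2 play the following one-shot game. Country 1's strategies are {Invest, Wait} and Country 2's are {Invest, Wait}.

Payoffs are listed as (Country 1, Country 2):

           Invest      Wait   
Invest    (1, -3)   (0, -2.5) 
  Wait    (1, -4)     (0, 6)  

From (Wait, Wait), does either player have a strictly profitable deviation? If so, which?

Country 1 at (Wait, Wait) earns 0; deviating to Invest yields 0 — not better.
Country 2 earns 6; deviating to Invest yields -4 — not better.
Neither player can strictly improve; the profile is a Nash equilibrium.

Neither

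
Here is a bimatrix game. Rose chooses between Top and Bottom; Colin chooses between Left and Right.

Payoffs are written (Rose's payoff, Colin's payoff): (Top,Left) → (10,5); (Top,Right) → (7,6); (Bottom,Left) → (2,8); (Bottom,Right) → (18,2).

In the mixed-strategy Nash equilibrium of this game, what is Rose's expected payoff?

First find y, the probability Colin plays Left, from Rose's indifference between Top and Bottom: 10y + 7(1−y) = 2y + 18(1−y), giving y = 11/19.
Since Rose is indifferent in equilibrium, Rose's expected payoff equals the payoff from either row against (11/19, 8/19). Using Top: 10(11/19) + 7(8/19) = 166/19.

166/19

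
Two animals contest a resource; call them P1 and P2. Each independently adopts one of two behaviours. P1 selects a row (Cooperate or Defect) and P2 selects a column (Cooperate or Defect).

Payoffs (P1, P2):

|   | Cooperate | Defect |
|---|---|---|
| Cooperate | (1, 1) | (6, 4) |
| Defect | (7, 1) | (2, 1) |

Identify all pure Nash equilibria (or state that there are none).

(Cooperate, Cooperate): P1 prefers Defect (7 > 1); P2 prefers Defect (4 > 1) — not an equilibrium.
(Cooperate, Defect): P1 gets 6 ≥ 2 from Defect, and P2 gets 4 ≥ 1 from Cooperate — Nash equilibrium.
(Defect, Cooperate): P1 gets 7 ≥ 1 from Cooperate, and P2 gets 1 ≥ 1 from Defect — Nash equilibrium.
(Defect, Defect): P1 prefers Cooperate (6 > 2) — not an equilibrium.

(Cooperate, Defect) and (Defect, Cooperate)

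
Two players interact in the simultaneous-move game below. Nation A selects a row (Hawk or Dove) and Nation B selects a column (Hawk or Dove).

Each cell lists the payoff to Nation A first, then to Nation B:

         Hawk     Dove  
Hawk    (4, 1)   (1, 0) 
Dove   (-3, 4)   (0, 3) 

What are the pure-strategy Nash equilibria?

(Hawk, Hawk): Nation A gets 4 ≥ -3 from Dove, and Nation B gets 1 ≥ 0 from Dove — Nash equilibrium.
(Hawk, Dove): Nation B prefers Hawk (1 > 0) — not an equilibrium.
(Dove, Hawk): Nation A prefers Hawk (4 > -3) — not an equilibrium.
(Dove, Dove): Nation A prefers Hawk (1 > 0); Nation B prefers Hawk (4 > 3) — not an equilibrium.

(Hawk, Hawk)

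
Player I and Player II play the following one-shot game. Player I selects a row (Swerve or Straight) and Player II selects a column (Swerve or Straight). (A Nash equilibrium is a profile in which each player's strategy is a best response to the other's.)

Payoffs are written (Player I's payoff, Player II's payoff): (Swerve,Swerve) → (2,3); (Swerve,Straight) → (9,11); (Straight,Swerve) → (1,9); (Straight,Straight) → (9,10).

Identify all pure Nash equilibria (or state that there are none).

(Swerve, Swerve): Player II prefers Straight (11 > 3) — not an equilibrium.
(Swerve, Straight): Player I gets 9 ≥ 9 from Straight, and Player II gets 11 ≥ 3 from Swerve — Nash equilibrium.
(Straight, Swerve): Player I prefers Swerve (2 > 1); Player II prefers Straight (10 > 9) — not an equilibrium.
(Straight, Straight): Player I gets 9 ≥ 9 from Swerve, and Player II gets 10 ≥ 9 from Swerve — Nash equilibrium.

(Swerve, Straight) and (Straight, Straight)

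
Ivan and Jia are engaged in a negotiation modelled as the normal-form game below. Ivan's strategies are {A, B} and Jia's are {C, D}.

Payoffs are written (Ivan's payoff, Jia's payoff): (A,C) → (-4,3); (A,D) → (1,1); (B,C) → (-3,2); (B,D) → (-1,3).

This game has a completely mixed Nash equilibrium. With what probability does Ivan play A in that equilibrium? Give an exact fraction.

Let x be the probability that Ivan plays A. In a completely mixed equilibrium, Jia must be indifferent between C and D.
Jia's expected payoff from C is 3x + 2(1−x); from D it is x + 3(1−x).
Setting these equal: x + 2 = −2x + 3, so x = 1/3.

1/3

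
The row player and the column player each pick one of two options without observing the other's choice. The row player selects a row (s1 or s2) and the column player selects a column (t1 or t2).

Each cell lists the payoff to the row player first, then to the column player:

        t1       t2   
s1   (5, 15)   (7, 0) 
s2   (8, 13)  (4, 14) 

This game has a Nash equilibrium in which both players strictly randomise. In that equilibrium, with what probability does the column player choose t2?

1/2

Let y be the probability that the column player plays t1. In a completely mixed equilibrium, the row player must be indifferent between s1 and s2.
The row player's expected payoff from s1 is 5y + 7(1−y); from s2 it is 8y + 4(1−y).
Setting these equal: −2y + 7 = 4y + 4, so y = 1/2.
Therefore the column player plays t2 with probability 1 − 1/2 = 1/2.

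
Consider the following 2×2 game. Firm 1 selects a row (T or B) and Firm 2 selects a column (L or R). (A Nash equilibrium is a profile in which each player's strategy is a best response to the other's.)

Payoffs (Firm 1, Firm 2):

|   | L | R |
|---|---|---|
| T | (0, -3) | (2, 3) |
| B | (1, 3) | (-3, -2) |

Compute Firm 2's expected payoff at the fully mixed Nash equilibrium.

3/11

First find x, the probability Firm 1 plays T, from Firm 2's indifference between L and R: −3x + 3(1−x) = 3x − 2(1−x), giving x = 5/11.
Since Firm 2 is indifferent in equilibrium, Firm 2's expected payoff equals the payoff from either column against (5/11, 6/11). Using L: −3(5/11) + 3(6/11) = 3/11.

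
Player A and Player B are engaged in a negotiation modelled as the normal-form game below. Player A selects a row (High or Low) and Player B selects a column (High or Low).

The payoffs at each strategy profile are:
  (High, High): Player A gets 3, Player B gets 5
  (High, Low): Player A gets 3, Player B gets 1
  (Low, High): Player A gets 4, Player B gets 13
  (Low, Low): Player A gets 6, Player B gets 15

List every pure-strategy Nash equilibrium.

(High, High): Player A prefers Low (4 > 3) — not an equilibrium.
(High, Low): Player A prefers Low (6 > 3); Player B prefers High (5 > 1) — not an equilibrium.
(Low, High): Player B prefers Low (15 > 13) — not an equilibrium.
(Low, Low): Player A gets 6 ≥ 3 from High, and Player B gets 15 ≥ 13 from High — Nash equilibrium.

(Low, Low)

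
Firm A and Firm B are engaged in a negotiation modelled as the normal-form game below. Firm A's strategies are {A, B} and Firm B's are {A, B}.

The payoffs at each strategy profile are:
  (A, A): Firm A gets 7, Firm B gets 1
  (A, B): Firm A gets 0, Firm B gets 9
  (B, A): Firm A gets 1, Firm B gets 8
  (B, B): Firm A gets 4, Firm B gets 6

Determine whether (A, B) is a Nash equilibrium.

At (A, B), Firm A earns 0; switching to B would give 4, so Firm A would deviate.
Firm B earns 9; switching to A would give 1, so Firm B has no profitable deviation.
Since at least one player can profitably deviate, this is not a Nash equilibrium.

No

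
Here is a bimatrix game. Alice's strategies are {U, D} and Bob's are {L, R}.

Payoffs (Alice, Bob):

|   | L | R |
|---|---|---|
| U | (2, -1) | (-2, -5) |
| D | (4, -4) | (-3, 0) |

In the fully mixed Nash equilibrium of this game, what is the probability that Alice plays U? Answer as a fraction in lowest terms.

1/2

Let p be the probability that Alice plays U. In a completely mixed equilibrium, Bob must be indifferent between L and R.
Bob's expected payoff from L is −p − 4(1−p); from R it is −5p.
Setting these equal: 3p − 4 = −5p, so p = 1/2.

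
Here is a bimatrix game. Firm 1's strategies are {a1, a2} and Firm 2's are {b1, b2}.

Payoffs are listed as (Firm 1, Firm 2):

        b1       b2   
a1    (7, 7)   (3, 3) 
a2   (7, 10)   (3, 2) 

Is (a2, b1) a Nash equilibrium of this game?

At (a2, b1), Firm 1 earns 7; switching to a1 would give 7, so Firm 1 has no profitable deviation.
Firm 2 earns 10; switching to b2 would give 2, so Firm 2 has no profitable deviation.
Neither player can gain by a unilateral deviation, so this profile is a Nash equilibrium.

Yes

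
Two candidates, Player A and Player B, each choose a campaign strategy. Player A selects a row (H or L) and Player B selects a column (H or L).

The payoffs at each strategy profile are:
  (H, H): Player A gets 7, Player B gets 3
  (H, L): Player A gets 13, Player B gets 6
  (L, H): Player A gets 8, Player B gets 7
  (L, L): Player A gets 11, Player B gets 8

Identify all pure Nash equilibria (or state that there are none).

(H, L)

(H, H): Player A prefers L (8 > 7); Player B prefers L (6 > 3) — not an equilibrium.
(H, L): Player A gets 13 ≥ 11 from L, and Player B gets 6 ≥ 3 from H — Nash equilibrium.
(L, H): Player B prefers L (8 > 7) — not an equilibrium.
(L, L): Player A prefers H (13 > 11) — not an equilibrium.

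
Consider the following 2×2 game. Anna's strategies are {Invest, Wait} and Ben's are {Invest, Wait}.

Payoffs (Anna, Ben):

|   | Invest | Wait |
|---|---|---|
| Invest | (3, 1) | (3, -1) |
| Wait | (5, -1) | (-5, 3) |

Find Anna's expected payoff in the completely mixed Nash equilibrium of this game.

3

First find y, the probability Ben plays Invest, from Anna's indifference between Invest and Wait: 3y + 3(1−y) = 5y − 5(1−y), giving y = 4/5.
Since Anna is indifferent in equilibrium, Anna's expected payoff equals the payoff from either row against (4/5, 1/5). Using Invest: 3(4/5) + 3(1/5) = 3.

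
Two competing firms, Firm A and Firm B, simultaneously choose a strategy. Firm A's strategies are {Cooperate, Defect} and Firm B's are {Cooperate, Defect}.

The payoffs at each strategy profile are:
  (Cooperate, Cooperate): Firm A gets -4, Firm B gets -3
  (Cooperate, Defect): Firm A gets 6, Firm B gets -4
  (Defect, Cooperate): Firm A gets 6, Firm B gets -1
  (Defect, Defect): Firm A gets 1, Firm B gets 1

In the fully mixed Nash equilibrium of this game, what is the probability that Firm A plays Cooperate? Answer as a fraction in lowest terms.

2/3

Let r be the probability that Firm A plays Cooperate. In a completely mixed equilibrium, Firm B must be indifferent between Cooperate and Defect.
Firm B's expected payoff from Cooperate is −3r − (1−r); from Defect it is −4r + (1−r).
Setting these equal: −2r − 1 = −5r + 1, so r = 2/3.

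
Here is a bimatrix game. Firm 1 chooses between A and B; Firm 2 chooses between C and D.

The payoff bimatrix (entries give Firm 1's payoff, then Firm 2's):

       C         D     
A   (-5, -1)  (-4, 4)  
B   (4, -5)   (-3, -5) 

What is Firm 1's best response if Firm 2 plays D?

Against D, Firm 1 earns -4 from A and -3 from B.
So B is the best response.

B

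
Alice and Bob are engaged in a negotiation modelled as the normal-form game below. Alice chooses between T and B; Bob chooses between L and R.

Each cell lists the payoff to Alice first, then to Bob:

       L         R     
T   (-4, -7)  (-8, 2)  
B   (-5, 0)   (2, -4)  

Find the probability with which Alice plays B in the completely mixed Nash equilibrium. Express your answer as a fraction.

9/13

Let r be the probability that Alice plays T. In a completely mixed equilibrium, Bob must be indifferent between L and R.
Bob's expected payoff from L is −7r; from R it is 2r − 4(1−r).
Setting these equal: −7r = 6r − 4, so r = 4/13.
Therefore Alice plays B with probability 1 − 4/13 = 9/13.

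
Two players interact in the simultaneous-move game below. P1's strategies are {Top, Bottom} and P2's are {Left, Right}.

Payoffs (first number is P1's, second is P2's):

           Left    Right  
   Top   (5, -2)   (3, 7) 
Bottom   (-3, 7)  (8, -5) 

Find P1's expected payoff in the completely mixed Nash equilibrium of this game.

First find q, the probability P2 plays Left, from P1's indifference between Top and Bottom: 5q + 3(1−q) = −3q + 8(1−q), giving q = 5/13.
Since P1 is indifferent in equilibrium, P1's expected payoff equals the payoff from either row against (5/13, 8/13). Using Top: 5(5/13) + 3(8/13) = 49/13.

49/13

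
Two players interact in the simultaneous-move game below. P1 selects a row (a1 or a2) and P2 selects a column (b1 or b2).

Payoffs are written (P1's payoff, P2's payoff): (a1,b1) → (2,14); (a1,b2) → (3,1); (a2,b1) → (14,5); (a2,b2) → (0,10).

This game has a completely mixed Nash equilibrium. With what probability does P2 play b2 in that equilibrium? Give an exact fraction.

Let q be the probability that P2 plays b1. In a completely mixed equilibrium, P1 must be indifferent between a1 and a2.
P1's expected payoff from a1 is 2q + 3(1−q); from a2 it is 14q.
Setting these equal: −q + 3 = 14q, so q = 1/5.
Therefore P2 plays b2 with probability 1 − 1/5 = 4/5.

4/5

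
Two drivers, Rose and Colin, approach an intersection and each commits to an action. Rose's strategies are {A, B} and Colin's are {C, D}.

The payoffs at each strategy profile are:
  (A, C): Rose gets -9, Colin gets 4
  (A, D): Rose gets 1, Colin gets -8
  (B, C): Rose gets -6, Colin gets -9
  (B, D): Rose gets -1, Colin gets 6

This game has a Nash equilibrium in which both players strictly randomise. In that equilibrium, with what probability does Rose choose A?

5/9

Let r be the probability that Rose plays A. In a completely mixed equilibrium, Colin must be indifferent between C and D.
Colin's expected payoff from C is 4r − 9(1−r); from D it is −8r + 6(1−r).
Setting these equal: 13r − 9 = −14r + 6, so r = 5/9.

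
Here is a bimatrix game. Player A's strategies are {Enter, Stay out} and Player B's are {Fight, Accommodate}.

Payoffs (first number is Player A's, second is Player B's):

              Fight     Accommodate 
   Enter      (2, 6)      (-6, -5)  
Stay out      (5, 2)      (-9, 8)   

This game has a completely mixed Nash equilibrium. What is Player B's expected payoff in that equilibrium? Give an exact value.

58/17

First find x, the probability Player A plays Enter, from Player B's indifference between Fight and Accommodate: 6x + 2(1−x) = −5x + 8(1−x), giving x = 6/17.
Since Player B is indifferent in equilibrium, Player B's expected payoff equals the payoff from either column against (6/17, 11/17). Using Fight: 6(6/17) + 2(11/17) = 58/17.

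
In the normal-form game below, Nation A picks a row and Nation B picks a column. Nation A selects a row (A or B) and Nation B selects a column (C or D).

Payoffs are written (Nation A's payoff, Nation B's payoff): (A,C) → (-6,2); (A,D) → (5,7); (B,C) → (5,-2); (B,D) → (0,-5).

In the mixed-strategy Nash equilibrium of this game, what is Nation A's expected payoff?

25/16

First find y, the probability Nation B plays C, from Nation A's indifference between A and B: −6y + 5(1−y) = 5y, giving y = 5/16.
Since Nation A is indifferent in equilibrium, Nation A's expected payoff equals the payoff from either row against (5/16, 11/16). Using A: −6(5/16) + 5(11/16) = 25/16.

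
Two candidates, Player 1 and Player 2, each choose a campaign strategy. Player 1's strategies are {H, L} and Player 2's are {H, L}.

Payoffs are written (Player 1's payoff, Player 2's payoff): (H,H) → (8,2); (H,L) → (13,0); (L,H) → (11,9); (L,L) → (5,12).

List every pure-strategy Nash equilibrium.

(H, H): Player 1 prefers L (11 > 8) — not an equilibrium.
(H, L): Player 2 prefers H (2 > 0) — not an equilibrium.
(L, H): Player 2 prefers L (12 > 9) — not an equilibrium.
(L, L): Player 1 prefers H (13 > 5) — not an equilibrium.

none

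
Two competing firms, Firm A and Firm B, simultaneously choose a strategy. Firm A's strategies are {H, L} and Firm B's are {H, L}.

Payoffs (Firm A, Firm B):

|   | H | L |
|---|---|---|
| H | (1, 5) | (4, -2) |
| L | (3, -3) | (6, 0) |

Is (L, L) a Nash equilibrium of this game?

Yes

At (L, L), Firm A earns 6; switching to H would give 4, so Firm A has no profitable deviation.
Firm B earns 0; switching to H would give -3, so Firm B has no profitable deviation.
Neither player can gain by a unilateral deviation, so this profile is a Nash equilibrium.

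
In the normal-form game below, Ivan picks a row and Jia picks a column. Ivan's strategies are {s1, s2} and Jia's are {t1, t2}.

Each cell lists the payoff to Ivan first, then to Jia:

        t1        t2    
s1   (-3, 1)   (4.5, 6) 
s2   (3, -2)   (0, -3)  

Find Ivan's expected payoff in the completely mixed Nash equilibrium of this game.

First find y, the probability Jia plays t1, from Ivan's indifference between s1 and s2: −3y + 4.5(1−y) = 3y, giving y = 3/7.
Since Ivan is indifferent in equilibrium, Ivan's expected payoff equals the payoff from either row against (3/7, 4/7). Using s1: −3(3/7) + 4.5(4/7) = 9/7.

9/7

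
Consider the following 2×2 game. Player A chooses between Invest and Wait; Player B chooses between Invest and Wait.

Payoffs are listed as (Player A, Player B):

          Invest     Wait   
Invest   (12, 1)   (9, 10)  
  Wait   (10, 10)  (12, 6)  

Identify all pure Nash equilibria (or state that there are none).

none

(Invest, Invest): Player B prefers Wait (10 > 1) — not an equilibrium.
(Invest, Wait): Player A prefers Wait (12 > 9) — not an equilibrium.
(Wait, Invest): Player A prefers Invest (12 > 10) — not an equilibrium.
(Wait, Wait): Player B prefers Invest (10 > 6) — not an equilibrium.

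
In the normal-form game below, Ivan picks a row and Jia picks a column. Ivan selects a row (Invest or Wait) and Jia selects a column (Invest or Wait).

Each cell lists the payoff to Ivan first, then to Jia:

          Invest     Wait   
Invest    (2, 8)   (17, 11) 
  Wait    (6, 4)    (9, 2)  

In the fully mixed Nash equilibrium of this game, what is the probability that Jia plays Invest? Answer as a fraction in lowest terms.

Let q be the probability that Jia plays Invest. In a completely mixed equilibrium, Ivan must be indifferent between Invest and Wait.
Ivan's expected payoff from Invest is 2q + 17(1−q); from Wait it is 6q + 9(1−q).
Setting these equal: −15q + 17 = −3q + 9, so q = 2/3.

2/3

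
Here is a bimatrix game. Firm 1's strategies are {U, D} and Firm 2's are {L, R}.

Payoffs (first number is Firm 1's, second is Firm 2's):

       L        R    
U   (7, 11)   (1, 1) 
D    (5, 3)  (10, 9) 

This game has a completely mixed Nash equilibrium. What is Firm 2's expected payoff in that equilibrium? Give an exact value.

6

First find x, the probability Firm 1 plays U, from Firm 2's indifference between L and R: 11x + 3(1−x) = x + 9(1−x), giving x = 3/8.
Since Firm 2 is indifferent in equilibrium, Firm 2's expected payoff equals the payoff from either column against (3/8, 5/8). Using L: 11(3/8) + 3(5/8) = 6.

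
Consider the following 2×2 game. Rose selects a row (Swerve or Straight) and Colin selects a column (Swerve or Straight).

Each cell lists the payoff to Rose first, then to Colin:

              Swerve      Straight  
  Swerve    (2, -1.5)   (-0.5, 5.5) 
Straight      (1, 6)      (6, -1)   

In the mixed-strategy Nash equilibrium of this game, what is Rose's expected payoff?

5/3

First find y, the probability Colin plays Swerve, from Rose's indifference between Swerve and Straight: 2y − 0.5(1−y) = y + 6(1−y), giving y = 13/15.
Since Rose is indifferent in equilibrium, Rose's expected payoff equals the payoff from either row against (13/15, 2/15). Using Swerve: 2(13/15) − 0.5(2/15) = 5/3.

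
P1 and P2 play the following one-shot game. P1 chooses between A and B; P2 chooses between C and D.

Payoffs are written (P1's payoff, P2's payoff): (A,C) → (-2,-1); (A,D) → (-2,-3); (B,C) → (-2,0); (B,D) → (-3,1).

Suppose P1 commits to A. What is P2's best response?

Against A, P2 earns -1 from C and -3 from D.
So C is the best response.

C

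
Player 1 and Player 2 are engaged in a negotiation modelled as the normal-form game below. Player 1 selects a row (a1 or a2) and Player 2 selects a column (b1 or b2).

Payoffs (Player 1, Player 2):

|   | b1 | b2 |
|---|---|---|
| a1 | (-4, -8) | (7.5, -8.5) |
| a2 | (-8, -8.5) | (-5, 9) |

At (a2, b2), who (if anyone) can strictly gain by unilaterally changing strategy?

Player 1

Player 1 at (a2, b2) earns -5; deviating to a1 yields 7.5 — a strict improvement.
Player 2 earns 9; deviating to b1 yields -8.5 — not better.
Only Player 1 has a strictly profitable deviation.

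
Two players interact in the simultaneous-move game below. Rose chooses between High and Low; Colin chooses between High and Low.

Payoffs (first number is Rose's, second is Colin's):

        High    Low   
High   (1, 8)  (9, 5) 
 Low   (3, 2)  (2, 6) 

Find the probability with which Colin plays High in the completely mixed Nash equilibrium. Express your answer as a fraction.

Let c be the probability that Colin plays High. In a completely mixed equilibrium, Rose must be indifferent between High and Low.
Rose's expected payoff from High is c + 9(1−c); from Low it is 3c + 2(1−c).
Setting these equal: −8c + 9 = c + 2, so c = 7/9.

7/9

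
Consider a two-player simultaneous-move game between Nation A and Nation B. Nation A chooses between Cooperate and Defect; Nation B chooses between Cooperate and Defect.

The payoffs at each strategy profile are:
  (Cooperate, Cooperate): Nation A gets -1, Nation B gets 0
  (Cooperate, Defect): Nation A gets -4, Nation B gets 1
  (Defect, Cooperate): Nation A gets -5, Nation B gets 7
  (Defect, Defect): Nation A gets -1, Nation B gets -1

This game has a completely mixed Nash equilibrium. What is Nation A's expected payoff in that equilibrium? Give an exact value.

-19/7

First find q, the probability Nation B plays Cooperate, from Nation A's indifference between Cooperate and Defect: −q − 4(1−q) = −5q − (1−q), giving q = 3/7.
Since Nation A is indifferent in equilibrium, Nation A's expected payoff equals the payoff from either row against (3/7, 4/7). Using Cooperate: −(3/7) − 4(4/7) = -19/7.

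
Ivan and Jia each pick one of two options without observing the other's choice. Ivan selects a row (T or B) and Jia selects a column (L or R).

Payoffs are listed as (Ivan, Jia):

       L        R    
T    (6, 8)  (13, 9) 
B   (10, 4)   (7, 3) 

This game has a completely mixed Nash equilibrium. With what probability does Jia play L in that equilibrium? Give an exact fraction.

Let c be the probability that Jia plays L. In a completely mixed equilibrium, Ivan must be indifferent between T and B.
Ivan's expected payoff from T is 6c + 13(1−c); from B it is 10c + 7(1−c).
Setting these equal: −7c + 13 = 3c + 7, so c = 3/5.

3/5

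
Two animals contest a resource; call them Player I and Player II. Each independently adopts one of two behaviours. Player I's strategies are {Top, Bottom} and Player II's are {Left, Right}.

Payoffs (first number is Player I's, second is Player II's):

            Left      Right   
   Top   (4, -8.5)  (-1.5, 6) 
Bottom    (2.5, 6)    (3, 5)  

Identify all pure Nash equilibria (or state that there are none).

none

(Top, Left): Player II prefers Right (6 > -8.5) — not an equilibrium.
(Top, Right): Player I prefers Bottom (3 > -1.5) — not an equilibrium.
(Bottom, Left): Player I prefers Top (4 > 2.5) — not an equilibrium.
(Bottom, Right): Player II prefers Left (6 > 5) — not an equilibrium.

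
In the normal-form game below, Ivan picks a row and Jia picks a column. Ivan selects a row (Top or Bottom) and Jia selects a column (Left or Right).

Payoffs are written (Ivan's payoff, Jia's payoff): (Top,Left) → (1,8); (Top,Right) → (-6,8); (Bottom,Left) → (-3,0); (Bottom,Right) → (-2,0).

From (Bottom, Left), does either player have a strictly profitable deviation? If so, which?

Ivan

Ivan at (Bottom, Left) earns -3; deviating to Top yields 1 — a strict improvement.
Jia earns 0; deviating to Right yields 0 — not better.
Only Ivan has a strictly profitable deviation.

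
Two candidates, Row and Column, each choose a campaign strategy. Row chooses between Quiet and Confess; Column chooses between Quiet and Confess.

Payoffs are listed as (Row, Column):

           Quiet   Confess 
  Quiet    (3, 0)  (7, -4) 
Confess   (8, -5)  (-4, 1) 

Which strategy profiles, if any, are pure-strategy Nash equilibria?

(Quiet, Quiet): Row prefers Confess (8 > 3) — not an equilibrium.
(Quiet, Confess): Column prefers Quiet (0 > -4) — not an equilibrium.
(Confess, Quiet): Column prefers Confess (1 > -5) — not an equilibrium.
(Confess, Confess): Row prefers Quiet (7 > -4) — not an equilibrium.

none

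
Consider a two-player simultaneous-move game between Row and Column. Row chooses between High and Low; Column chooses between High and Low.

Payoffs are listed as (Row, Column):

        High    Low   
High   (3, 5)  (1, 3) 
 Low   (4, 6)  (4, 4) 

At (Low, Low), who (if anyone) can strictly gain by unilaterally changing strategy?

Row at (Low, Low) earns 4; deviating to High yields 1 — not better.
Column earns 4; deviating to High yields 6 — a strict improvement.
Only Column has a strictly profitable deviation.

Column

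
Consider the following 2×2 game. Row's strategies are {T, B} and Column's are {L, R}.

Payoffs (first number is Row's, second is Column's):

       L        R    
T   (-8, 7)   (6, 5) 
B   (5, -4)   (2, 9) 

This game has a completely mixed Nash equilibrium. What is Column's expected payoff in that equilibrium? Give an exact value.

83/15

First find p, the probability Row plays T, from Column's indifference between L and R: 7p − 4(1−p) = 5p + 9(1−p), giving p = 13/15.
Since Column is indifferent in equilibrium, Column's expected payoff equals the payoff from either column against (13/15, 2/15). Using L: 7(13/15) − 4(2/15) = 83/15.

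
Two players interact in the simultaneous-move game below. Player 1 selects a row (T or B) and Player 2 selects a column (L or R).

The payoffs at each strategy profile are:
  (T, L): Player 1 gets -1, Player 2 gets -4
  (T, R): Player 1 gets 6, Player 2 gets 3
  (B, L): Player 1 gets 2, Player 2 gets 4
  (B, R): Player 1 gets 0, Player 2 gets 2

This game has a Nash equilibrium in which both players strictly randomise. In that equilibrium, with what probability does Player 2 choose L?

2/3

Let c be the probability that Player 2 plays L. In a completely mixed equilibrium, Player 1 must be indifferent between T and B.
Player 1's expected payoff from T is −c + 6(1−c); from B it is 2c.
Setting these equal: −7c + 6 = 2c, so c = 2/3.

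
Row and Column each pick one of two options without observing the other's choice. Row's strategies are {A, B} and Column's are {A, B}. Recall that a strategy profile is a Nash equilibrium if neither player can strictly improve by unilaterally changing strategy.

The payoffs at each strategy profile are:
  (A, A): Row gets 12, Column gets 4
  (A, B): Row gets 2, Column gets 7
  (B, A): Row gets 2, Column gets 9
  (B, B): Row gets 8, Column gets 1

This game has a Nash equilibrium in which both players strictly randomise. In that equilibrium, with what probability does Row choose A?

Let p be the probability that Row plays A. In a completely mixed equilibrium, Column must be indifferent between A and B.
Column's expected payoff from A is 4p + 9(1−p); from B it is 7p + (1−p).
Setting these equal: −5p + 9 = 6p + 1, so p = 8/11.

8/11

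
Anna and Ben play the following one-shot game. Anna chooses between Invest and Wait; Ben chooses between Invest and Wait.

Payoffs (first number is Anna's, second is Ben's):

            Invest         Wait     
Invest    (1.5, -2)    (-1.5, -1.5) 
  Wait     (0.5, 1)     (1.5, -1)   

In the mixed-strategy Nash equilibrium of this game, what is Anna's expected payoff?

3/4

First find y, the probability Ben plays Invest, from Anna's indifference between Invest and Wait: 1.5y − 1.5(1−y) = 0.5y + 1.5(1−y), giving y = 3/4.
Since Anna is indifferent in equilibrium, Anna's expected payoff equals the payoff from either row against (3/4, 1/4). Using Invest: 1.5(3/4) − 1.5(1/4) = 3/4.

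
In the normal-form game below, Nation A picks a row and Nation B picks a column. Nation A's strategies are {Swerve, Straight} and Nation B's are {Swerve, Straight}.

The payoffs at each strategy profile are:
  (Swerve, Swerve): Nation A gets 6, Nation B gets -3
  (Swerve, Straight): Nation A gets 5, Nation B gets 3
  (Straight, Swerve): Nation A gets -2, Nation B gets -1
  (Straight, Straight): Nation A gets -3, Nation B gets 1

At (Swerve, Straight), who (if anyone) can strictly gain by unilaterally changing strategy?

Nation A at (Swerve, Straight) earns 5; deviating to Straight yields -3 — not better.
Nation B earns 3; deviating to Swerve yields -3 — not better.
Neither player can strictly improve; the profile is a Nash equilibrium.

Neither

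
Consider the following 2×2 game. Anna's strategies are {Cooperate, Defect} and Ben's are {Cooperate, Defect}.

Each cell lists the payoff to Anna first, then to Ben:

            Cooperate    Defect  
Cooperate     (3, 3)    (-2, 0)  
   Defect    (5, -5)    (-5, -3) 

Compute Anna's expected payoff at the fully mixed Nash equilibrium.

1

First find y, the probability Ben plays Cooperate, from Anna's indifference between Cooperate and Defect: 3y − 2(1−y) = 5y − 5(1−y), giving y = 3/5.
Since Anna is indifferent in equilibrium, Anna's expected payoff equals the payoff from either row against (3/5, 2/5). Using Cooperate: 3(3/5) − 2(2/5) = 1.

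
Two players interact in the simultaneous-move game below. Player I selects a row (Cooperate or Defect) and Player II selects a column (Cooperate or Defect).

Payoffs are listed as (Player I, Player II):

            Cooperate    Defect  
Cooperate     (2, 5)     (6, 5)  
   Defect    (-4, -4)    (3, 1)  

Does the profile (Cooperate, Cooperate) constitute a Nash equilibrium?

At (Cooperate, Cooperate), Player I earns 2; switching to Defect would give -4, so Player I has no profitable deviation.
Player II earns 5; switching to Defect would give 5, so Player II has no profitable deviation.
Neither player can gain by a unilateral deviation, so this profile is a Nash equilibrium.

Yes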